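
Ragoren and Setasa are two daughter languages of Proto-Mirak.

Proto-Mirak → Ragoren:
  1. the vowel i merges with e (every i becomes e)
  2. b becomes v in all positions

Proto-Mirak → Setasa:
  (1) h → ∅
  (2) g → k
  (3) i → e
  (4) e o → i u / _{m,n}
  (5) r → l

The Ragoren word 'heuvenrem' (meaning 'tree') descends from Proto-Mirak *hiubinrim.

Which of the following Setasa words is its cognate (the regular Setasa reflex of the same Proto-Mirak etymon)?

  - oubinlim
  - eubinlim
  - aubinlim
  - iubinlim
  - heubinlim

Setasa: *hiubinrim > iubinrim > eubenrem > eubinrim > eubinlim  (by h-loss, vowel merger, pre-nasal raising, unconditioned shift)
The other candidates each miss or misapply at least one Setasa change.

eubinlim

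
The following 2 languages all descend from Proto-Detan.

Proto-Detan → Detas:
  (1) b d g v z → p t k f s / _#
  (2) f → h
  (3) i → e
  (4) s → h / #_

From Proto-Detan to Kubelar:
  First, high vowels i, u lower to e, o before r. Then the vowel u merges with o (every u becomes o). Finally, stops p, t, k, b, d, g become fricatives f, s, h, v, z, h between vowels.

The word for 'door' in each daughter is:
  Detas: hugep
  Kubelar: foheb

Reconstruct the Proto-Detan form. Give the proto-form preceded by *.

*fugeb

Position 3: Detas has g, Kubelar has h. Detas preserves g here (none of its changes turn any other segment into g), so the proto-segment is *g.
Position 2: Detas has u, Kubelar has o. Detas preserves u here (none of its changes turn any other segment into u), so the proto-segment is *u.
Position 5: Detas has p, Kubelar has b. Kubelar preserves b here (none of its changes turn any other segment into b), so the proto-segment is *b.
This points to *fugeb. Verify forward in each daughter:
Detas: *fugeb > fugep > hugep  (by final devoicing, unconditioned shift)
Kubelar: start from *fugeb.
  rule 1: no change — fugeb
  rule 2 (vowel merger): fugeb → fogeb
  rule 3 (intervocalic lenition): fogeb → foheb
  ⇒ Kubelar foheb
*fugeb is the unique common source.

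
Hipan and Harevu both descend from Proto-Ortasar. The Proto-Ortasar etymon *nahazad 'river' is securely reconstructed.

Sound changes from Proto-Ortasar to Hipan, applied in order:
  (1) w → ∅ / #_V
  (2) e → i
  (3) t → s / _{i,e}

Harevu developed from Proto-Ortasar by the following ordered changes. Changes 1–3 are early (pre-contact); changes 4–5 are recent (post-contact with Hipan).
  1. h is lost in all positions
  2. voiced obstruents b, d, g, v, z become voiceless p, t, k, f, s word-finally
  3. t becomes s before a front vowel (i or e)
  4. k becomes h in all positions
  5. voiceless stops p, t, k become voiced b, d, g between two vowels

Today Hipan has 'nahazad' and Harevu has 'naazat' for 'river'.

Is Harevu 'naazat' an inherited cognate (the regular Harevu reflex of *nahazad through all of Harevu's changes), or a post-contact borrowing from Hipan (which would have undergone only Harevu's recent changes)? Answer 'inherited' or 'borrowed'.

If inherited, *nahazad would pass through all of Harevu's changes:
Harevu: start from *nahazad.
  rule 1 (h-loss): nahazad → naazad
  rule 2 (final devoicing): naazad → naazat
  rule 3: no change — naazat
  rule 4: no change — naazat
  rule 5: no change — naazat
  ⇒ Harevu naazat
If borrowed from Hipan 'nahazad' after the early changes, it would undergo only the recent ones:
  rule 4 (unconditioned shift): no change (nahazad)
  rule 5 (intervocalic voicing): no change (nahazad)
  ⇒ as a loan: nahazad
Harevu 'naazat' matches the inherited outcome exactly, so it is an inherited cognate, not a loan.

inherited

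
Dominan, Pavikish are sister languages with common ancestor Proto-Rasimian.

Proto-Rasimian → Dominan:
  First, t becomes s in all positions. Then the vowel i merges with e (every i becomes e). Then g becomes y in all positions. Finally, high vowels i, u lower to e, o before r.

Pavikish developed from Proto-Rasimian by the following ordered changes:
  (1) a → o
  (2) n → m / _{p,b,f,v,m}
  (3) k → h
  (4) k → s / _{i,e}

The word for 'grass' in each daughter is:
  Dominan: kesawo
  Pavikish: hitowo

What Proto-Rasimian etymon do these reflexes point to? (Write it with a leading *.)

*kitawo

Position 3: Dominan has s, Pavikish has t. Pavikish preserves t here (none of its changes turn any other segment into t), so the proto-segment is *t.
Position 2: Dominan has e, Pavikish has i. Pavikish preserves i here (none of its changes turn any other segment into i), so the proto-segment is *i.
This points to *kitawo. Verify forward in each daughter:
Dominan: *kitawo
  kitawo → kisawo   [unconditioned shift]
  kisawo → kesawo   [vowel merger]
  kesawo (rule 3 does not apply)
  kesawo (rule 4 does not apply)
  giving Dominan kesawo.
Pavikish: *kitawo > kitowo > hitowo  (by vowel merger, unconditioned shift)
No other proto-form is consistent with every reflex, so the reconstruction is *kitawo.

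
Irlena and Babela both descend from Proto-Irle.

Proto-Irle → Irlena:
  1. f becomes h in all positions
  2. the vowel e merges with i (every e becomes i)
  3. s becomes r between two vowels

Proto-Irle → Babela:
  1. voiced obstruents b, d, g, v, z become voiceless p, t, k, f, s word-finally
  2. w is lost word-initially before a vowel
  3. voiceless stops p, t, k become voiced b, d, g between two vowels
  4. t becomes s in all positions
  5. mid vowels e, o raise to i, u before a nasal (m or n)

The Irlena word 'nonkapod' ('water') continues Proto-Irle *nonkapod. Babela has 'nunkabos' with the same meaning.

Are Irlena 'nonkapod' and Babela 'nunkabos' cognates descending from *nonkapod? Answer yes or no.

yes

Derive the expected Babela reflex of *nonkapod:
Babela: *nonkapod
  nonkapod → nonkapot   [final devoicing]
  nonkapot (rule 2 does not apply)
  nonkapot → nonkabot   [intervocalic voicing]
  nonkabot → nonkabos   [unconditioned shift]
  nonkabos → nunkabos   [pre-nasal raising]
  giving Babela nunkabos.
Babela 'nunkabos' matches the regular reflex exactly, so the pair is cognate.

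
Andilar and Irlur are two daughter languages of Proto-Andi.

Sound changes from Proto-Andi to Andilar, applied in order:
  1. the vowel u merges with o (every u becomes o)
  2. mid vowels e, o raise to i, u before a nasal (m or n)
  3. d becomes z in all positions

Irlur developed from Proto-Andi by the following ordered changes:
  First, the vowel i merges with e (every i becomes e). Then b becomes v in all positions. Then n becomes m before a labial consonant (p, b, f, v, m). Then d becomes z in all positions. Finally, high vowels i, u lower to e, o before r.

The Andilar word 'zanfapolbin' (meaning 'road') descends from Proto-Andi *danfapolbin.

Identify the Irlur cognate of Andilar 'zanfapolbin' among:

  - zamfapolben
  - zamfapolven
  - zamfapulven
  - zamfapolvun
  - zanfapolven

Irlur: start from *danfapolbin.
  rule 1 (vowel merger): danfapolbin → danfapolben
  rule 2 (unconditioned shift): danfapolben → danfapolven
  rule 3 (nasal place assimilation): danfapolven → damfapolven
  rule 4 (unconditioned shift): damfapolven → zamfapolven
  rule 5: no change — zamfapolven
  ⇒ Irlur zamfapolven
Among the options, 'zamfapolven' alone shows every Irlur change applied in order.

zamfapolven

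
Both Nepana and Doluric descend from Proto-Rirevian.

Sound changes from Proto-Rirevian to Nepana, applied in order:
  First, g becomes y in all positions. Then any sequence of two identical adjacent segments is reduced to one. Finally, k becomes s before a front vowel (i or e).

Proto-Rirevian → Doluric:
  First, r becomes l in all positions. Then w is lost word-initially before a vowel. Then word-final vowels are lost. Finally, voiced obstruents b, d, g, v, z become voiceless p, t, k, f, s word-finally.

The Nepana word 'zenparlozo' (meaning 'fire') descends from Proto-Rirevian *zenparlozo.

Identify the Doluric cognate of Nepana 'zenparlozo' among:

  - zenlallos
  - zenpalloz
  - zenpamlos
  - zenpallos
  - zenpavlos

Doluric: *zenparlozo > zenpallozo > zenpalloz > zenpallos  (by unconditioned shift, apocope, final devoicing)
The other candidates each miss or misapply at least one Doluric change.

zenpallos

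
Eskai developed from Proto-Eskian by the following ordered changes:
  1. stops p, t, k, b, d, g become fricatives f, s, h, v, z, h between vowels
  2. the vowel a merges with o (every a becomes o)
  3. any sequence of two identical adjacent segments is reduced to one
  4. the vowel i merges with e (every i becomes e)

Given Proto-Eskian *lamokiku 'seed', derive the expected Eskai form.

lomohehu

Eskai: *lamokiku
  lamokiku → lamohihu   [intervocalic lenition]
  lamohihu → lomohihu   [vowel merger]
  lomohihu (rule 3 does not apply)
  lomohihu → lomohehu   [vowel merger]
  giving Eskai lomohehu.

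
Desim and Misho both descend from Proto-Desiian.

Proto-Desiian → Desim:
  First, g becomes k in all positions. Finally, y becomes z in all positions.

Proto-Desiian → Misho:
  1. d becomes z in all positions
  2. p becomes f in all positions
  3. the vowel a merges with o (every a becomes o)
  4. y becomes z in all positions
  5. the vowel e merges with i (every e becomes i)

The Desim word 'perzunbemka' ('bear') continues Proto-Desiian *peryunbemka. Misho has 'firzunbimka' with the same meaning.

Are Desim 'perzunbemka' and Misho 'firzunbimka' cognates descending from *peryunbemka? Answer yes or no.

no

Derive the expected Misho reflex of *peryunbemka:
Misho: start from *peryunbemka.
  rule 1: no change — peryunbemka
  rule 2 (unconditioned shift): peryunbemka → feryunbemka
  rule 3 (vowel merger): feryunbemka → feryunbemko
  rule 4 (unconditioned shift): feryunbemko → ferzunbemko
  rule 5 (vowel merger): ferzunbemko → firzunbimko
  ⇒ Misho firzunbimko
The regular Misho reflex would be 'firzunbimko', but the attested form is 'firzunbimka'. The correspondence is irregular, so they are not cognates (the Misho form has a different source).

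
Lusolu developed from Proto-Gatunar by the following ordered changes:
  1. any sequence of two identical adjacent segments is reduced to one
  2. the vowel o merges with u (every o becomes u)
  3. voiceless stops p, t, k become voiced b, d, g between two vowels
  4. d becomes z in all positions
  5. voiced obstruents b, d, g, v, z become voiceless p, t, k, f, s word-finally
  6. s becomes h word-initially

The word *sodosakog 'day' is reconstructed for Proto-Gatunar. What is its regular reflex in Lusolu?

Lusolu: start from *sodosakog.
  rule 1: no change — sodosakog
  rule 2 (vowel merger): sodosakog → sudusakug
  rule 3 (intervocalic voicing): sudusakug → sudusagug
  rule 4 (unconditioned shift): sudusagug → suzusagug
  rule 5 (final devoicing): suzusagug → suzusaguk
  rule 6 (debuccalisation): suzusaguk → huzusaguk
  ⇒ Lusolu huzusaguk

huzusaguk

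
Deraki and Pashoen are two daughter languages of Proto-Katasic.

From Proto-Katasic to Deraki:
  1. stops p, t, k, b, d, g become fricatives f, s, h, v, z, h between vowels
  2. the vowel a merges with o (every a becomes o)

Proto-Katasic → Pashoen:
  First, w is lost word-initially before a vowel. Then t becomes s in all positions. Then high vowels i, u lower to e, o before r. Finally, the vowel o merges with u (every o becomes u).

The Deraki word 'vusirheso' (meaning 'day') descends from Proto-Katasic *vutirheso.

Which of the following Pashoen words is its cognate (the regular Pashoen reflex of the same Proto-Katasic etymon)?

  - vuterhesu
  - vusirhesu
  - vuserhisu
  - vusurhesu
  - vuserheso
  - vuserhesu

vuserhesu

Pashoen: *vutirheso > vusirheso > vuserheso > vuserhesu  (by unconditioned shift, pre-rhotic lowering, vowel merger)
The other candidates each miss or misapply at least one Pashoen change.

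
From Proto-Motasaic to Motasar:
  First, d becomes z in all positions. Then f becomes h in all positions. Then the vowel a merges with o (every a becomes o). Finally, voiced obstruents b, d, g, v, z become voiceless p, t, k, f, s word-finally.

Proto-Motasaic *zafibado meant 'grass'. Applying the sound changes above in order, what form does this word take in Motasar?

zohibozo

Motasar: *zafibado
  zafibado → zafibazo   [unconditioned shift]
  zafibazo → zahibazo   [unconditioned shift]
  zahibazo → zohibozo   [vowel merger]
  zohibozo (rule 4 does not apply)
  giving Motasar zohibozo.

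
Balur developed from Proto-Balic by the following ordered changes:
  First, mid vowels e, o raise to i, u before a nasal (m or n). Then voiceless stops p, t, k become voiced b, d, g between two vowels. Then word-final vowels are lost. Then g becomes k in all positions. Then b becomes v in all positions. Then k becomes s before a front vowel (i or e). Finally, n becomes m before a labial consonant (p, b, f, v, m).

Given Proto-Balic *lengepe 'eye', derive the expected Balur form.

linsev

Balur: *lengepe
  lengepe → lingepe   [pre-nasal raising]
  lingepe → lingebe   [intervocalic voicing]
  lingebe → lingeb   [apocope]
  lingeb → linkeb   [unconditioned shift]
  linkeb → linkev   [unconditioned shift]
  linkev → linsev   [palatalisation]
  linsev (rule 7 does not apply)
  giving Balur linsev.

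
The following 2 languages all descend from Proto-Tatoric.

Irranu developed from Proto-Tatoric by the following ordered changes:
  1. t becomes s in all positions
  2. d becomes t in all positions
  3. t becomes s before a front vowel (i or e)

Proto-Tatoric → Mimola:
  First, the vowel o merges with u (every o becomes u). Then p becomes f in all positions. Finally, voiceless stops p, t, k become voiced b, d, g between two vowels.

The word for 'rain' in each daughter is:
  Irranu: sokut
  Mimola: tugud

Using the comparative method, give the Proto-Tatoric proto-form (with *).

Position 1: Irranu has s, Mimola has t. Mimola preserves t here (none of its changes turn any other segment into t), so the proto-segment is *t.
Position 5: Irranu has t, Mimola has d. In Irranu, t can only continue *d, so the proto-segment is *d.
This points to *tokud. Verify forward in each daughter:
Irranu: *tokud > sokud > sokut  (by unconditioned shift, unconditioned shift)
Mimola: *tokud > tukud > tugud  (by vowel merger, intervocalic voicing)
Only *tokud yields all of Irranu sokut, Mimola tugud.

*tokud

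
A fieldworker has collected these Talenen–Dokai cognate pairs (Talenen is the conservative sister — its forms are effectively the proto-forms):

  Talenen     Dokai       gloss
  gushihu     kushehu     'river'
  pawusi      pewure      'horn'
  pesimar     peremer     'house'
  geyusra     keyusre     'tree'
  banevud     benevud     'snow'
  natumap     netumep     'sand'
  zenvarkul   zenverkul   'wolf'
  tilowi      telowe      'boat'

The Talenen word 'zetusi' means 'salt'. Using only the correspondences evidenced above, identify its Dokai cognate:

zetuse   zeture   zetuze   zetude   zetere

zeture

pawusi ~ pewure, pesimar ~ peremer — Talenen s corresponds to Dokai r between vowels (before a front vowel).
pawusi ~ pewure, tilowi ~ telowe — Talenen i corresponds to Dokai e word-finally.
Applying these to Talenen 'zetusi':
  zetusi → zeturi   (s→r between vowels (before a front vowel))
  zeturi → zeture   (i→e word-finally)
So the Dokai cognate is 'zeture'.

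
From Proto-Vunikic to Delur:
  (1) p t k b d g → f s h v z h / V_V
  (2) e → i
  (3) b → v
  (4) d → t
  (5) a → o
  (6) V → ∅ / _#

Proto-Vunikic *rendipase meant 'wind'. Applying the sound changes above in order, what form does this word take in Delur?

rintifos

Delur: start from *rendipase.
  rule 1 (intervocalic lenition): rendipase → rendifase
  rule 2 (vowel merger): rendifase → rindifasi
  rule 3: no change — rindifasi
  rule 4 (unconditioned shift): rindifasi → rintifasi
  rule 5 (vowel merger): rintifasi → rintifosi
  rule 6 (apocope): rintifosi → rintifos
  ⇒ Delur rintifos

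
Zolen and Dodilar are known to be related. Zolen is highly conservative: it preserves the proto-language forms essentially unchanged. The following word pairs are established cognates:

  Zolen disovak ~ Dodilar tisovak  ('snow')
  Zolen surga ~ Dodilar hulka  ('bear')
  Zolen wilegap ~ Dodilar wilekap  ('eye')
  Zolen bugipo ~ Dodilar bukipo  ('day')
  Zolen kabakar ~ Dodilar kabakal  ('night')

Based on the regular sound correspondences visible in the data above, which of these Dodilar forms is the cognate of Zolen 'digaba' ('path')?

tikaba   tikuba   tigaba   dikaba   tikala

tikaba

disovak ~ tisovak — Zolen d corresponds to Dodilar t word-initially before a front vowel.
wilegap ~ wilekap — Zolen g corresponds to Dodilar k between vowels (before a back vowel).
Applying these to Zolen 'digaba':
  digaba → tigaba   (d→t word-initially before a front vowel)
  tigaba → tikaba   (g→k between vowels (before a back vowel))
So the Dodilar cognate is 'tikaba'.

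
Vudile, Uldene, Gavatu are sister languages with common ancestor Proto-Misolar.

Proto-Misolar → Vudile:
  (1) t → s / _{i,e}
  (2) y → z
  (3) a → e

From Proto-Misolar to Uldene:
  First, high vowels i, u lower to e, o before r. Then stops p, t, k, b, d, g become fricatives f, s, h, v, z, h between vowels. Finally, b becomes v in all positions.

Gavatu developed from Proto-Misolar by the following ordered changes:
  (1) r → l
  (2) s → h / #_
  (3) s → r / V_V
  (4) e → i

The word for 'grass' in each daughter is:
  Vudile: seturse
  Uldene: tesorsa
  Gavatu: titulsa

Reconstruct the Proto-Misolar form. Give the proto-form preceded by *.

*tetursa

Position 3: Vudile has t, Uldene has s, Gavatu has t. Vudile preserves t here (none of its changes turn any other segment into t), so the proto-segment is *t.
Position 7: Vudile has e, Uldene has a, Gavatu has a. Uldene preserves a here (none of its changes turn any other segment into a), so the proto-segment is *a.
Verify the candidate proto-form against each daughter:
Vudile: start from *tetursa.
  rule 1 (palatalisation): tetursa → setursa
  rule 2: no change — setursa
  rule 3 (vowel merger): setursa → seturse
  ⇒ Vudile seturse
Uldene: *tetursa
  tetursa → tetorsa   [pre-rhotic lowering]
  tetorsa → tesorsa   [intervocalic lenition]
  tesorsa (rule 3 does not apply)
  giving Uldene tesorsa.
Gavatu: *tetursa
  tetursa → tetulsa   [unconditioned shift]
  tetulsa (rule 2 does not apply)
  tetulsa (rule 3 does not apply)
  tetulsa → titulsa   [vowel merger]
  giving Gavatu titulsa.
No other proto-form is consistent with every reflex, so the reconstruction is *tetursa.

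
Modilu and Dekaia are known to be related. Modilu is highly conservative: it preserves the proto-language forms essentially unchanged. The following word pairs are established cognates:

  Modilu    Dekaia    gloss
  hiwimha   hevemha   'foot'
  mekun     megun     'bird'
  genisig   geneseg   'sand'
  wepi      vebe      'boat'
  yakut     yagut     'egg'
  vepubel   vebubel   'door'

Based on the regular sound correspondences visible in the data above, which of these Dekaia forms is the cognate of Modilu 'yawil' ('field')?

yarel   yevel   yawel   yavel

hiwimha ~ hevemha — Modilu w corresponds to Dekaia v between vowels (before a front vowel).
hiwimha ~ hevemha, genisig ~ geneseg — Modilu i corresponds to Dekaia e after a consonant, before a consonant other than r, m, n, p, b, f, v.
Applying these to Modilu 'yawil':
  yawil → yavil   (w→v between vowels (before a front vowel))
  yavil → yavel   (i→e after a consonant, before a consonant other than r, m, n, p, b, f, v)
So the Dekaia cognate is 'yavel'.

yavel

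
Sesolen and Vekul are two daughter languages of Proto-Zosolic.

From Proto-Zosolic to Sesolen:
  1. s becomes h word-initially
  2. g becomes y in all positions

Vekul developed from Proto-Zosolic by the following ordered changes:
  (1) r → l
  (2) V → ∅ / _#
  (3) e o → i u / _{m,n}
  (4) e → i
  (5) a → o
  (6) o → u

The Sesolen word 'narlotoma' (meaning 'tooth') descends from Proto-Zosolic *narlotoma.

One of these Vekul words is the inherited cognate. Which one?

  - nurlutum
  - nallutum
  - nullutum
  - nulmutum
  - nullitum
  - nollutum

nullutum

Vekul: *narlotoma
  narlotoma → nallotoma   [unconditioned shift]
  nallotoma → nallotom   [apocope]
  nallotom → nallotum   [pre-nasal raising]
  nallotum (rule 4 does not apply)
  nallotum → nollotum   [vowel merger]
  nollotum → nullutum   [vowel merger]
  giving Vekul nullutum.
Only 'nullutum' matches the regular Vekul development of *narlotoma.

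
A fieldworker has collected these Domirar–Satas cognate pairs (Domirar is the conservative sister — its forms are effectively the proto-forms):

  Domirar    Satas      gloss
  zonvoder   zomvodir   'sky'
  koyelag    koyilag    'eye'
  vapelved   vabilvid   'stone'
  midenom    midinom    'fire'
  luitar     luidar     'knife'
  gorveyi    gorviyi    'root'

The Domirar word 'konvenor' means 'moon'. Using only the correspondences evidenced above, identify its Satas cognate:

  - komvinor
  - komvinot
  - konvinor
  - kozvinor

zonvoder ~ zomvodir — Domirar n corresponds to Satas m after a vowel, before a labial obstruent.
midenom ~ midinom — Domirar e corresponds to Satas i after a consonant, before a nasal.
Applying these to Domirar 'konvenor':
  konvenor → komvenor   (n→m after a vowel, before a labial obstruent)
  komvenor → komvinor   (e→i after a consonant, before a nasal)
So the Satas cognate is 'komvinor'.

komvinor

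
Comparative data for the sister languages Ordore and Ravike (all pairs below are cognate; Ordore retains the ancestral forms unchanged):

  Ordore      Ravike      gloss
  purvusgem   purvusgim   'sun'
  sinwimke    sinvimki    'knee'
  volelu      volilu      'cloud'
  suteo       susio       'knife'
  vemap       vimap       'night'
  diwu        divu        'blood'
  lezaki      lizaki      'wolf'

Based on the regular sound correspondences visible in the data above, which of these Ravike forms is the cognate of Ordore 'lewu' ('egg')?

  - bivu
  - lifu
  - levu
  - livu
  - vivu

livu

volelu ~ volilu, lezaki ~ lizaki — Ordore e corresponds to Ravike i after a consonant, before a consonant other than r, m, n, p, b, f, v.
diwu ~ divu — Ordore w corresponds to Ravike v between vowels (before a back vowel).
Applying these to Ordore 'lewu':
  lewu → liwu   (e→i after a consonant, before a consonant other than r, m, n, p, b, f, v)
  liwu → livu   (w→v between vowels (before a back vowel))
So the Ravike cognate is 'livu'.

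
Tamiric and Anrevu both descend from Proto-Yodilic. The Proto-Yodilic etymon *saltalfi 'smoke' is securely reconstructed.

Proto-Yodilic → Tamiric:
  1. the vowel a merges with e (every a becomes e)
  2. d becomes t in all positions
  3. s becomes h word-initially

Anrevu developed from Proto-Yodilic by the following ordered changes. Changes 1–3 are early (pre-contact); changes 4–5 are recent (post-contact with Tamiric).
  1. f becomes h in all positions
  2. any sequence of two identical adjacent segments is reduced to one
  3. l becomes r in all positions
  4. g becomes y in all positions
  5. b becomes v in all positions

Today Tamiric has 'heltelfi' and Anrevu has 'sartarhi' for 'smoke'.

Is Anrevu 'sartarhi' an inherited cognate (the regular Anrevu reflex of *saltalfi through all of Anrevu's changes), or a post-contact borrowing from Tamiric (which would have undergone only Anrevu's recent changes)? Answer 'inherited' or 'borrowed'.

If inherited, *saltalfi would pass through all of Anrevu's changes:
Anrevu: start from *saltalfi.
  rule 1 (unconditioned shift): saltalfi → saltalhi
  rule 2: no change — saltalhi
  rule 3 (unconditioned shift): saltalhi → sartarhi
  rule 4: no change — sartarhi
  rule 5: no change — sartarhi
  ⇒ Anrevu sartarhi
If borrowed from Tamiric 'heltelfi' after the early changes, it would undergo only the recent ones:
  rule 4 (unconditioned shift): no change (heltelfi)
  rule 5 (unconditioned shift): no change (heltelfi)
  ⇒ as a loan: heltelfi
Anrevu 'sartarhi' matches the inherited outcome exactly, so it is an inherited cognate, not a loan.

inherited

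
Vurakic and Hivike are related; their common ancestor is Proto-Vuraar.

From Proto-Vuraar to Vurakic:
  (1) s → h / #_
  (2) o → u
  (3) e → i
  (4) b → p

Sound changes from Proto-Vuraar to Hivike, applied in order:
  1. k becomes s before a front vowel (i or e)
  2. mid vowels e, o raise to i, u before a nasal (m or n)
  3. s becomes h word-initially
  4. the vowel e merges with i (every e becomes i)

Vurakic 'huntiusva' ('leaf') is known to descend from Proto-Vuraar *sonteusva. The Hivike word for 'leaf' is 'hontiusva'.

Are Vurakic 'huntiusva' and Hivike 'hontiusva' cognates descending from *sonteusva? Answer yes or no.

Derive the expected Hivike reflex of *sonteusva:
Hivike: *sonteusva
  sonteusva (rule 1 does not apply)
  sonteusva → sunteusva   [pre-nasal raising]
  sunteusva → hunteusva   [debuccalisation]
  hunteusva → huntiusva   [vowel merger]
  giving Hivike huntiusva.
The regular Hivike reflex would be 'huntiusva', but the attested form is 'hontiusva'. The correspondence is irregular, so they are not cognates (the Hivike form has a different source).

no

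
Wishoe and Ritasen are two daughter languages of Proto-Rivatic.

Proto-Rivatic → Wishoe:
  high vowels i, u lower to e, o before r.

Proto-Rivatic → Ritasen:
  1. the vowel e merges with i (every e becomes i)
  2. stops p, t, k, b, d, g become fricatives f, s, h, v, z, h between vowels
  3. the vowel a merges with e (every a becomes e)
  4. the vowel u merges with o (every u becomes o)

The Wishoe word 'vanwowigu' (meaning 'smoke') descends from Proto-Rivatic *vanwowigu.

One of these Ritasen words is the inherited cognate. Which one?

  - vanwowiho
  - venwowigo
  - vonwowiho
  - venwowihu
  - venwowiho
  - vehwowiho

venwowiho

Ritasen: *vanwowigu
  vanwowigu (rule 1 does not apply)
  vanwowigu → vanwowihu   [intervocalic lenition]
  vanwowihu → venwowihu   [vowel merger]
  venwowihu → venwowiho   [vowel merger]
  giving Ritasen venwowiho.
Among the options, 'venwowiho' alone shows every Ritasen change applied in order.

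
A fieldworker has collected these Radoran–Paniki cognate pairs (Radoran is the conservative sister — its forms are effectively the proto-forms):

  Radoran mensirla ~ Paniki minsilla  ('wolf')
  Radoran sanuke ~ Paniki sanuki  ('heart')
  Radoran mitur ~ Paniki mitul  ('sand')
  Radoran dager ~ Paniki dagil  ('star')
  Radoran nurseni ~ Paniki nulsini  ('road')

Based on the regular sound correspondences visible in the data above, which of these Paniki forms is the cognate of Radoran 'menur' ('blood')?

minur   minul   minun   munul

minul

mensirla ~ minsilla, nurseni ~ nulsini — Radoran e corresponds to Paniki i after a consonant, before a nasal.
mitur ~ mitul, dager ~ dagil — Radoran r corresponds to Paniki l word-finally.
Applying these to Radoran 'menur':
  menur → minur   (e→i after a consonant, before a nasal)
  minur → minul   (r→l word-finally)
So the Paniki cognate is 'minul'.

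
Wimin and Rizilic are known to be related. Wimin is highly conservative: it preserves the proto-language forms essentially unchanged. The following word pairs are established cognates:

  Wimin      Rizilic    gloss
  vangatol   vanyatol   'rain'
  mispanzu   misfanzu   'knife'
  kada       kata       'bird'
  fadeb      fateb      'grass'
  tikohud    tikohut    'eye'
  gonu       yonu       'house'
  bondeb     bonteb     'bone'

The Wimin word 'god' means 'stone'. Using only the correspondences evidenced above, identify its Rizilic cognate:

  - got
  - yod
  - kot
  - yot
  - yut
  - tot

gonu ~ yonu — Wimin g corresponds to Rizilic y word-initially before a back vowel.
tikohud ~ tikohut — Wimin d corresponds to Rizilic t word-finally.
Applying these to Wimin 'god':
  god → yod   (g→y word-initially before a back vowel)
  yod → yot   (d→t word-finally)
So the Rizilic cognate is 'yot'.

yot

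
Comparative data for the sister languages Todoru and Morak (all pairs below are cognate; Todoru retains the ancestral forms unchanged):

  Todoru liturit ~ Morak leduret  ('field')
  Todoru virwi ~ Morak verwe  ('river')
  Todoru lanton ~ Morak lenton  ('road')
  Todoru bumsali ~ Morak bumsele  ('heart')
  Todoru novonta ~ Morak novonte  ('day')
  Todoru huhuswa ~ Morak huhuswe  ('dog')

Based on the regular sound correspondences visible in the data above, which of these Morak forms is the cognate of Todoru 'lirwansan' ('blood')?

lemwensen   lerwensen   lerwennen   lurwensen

lerwensen

virwi ~ verwe — Todoru i corresponds to Morak e after a consonant, before r.
lanton ~ lenton — Todoru a corresponds to Morak e after a consonant, before a nasal.
Applying these to Todoru 'lirwansan':
  lirwansan → lerwansan   (i→e after a consonant, before r)
  lerwansan → lerwensan   (a→e after a consonant, before a nasal)
  lerwensan → lerwensen   (a→e after a consonant, before a nasal)
So the Morak cognate is 'lerwensen'.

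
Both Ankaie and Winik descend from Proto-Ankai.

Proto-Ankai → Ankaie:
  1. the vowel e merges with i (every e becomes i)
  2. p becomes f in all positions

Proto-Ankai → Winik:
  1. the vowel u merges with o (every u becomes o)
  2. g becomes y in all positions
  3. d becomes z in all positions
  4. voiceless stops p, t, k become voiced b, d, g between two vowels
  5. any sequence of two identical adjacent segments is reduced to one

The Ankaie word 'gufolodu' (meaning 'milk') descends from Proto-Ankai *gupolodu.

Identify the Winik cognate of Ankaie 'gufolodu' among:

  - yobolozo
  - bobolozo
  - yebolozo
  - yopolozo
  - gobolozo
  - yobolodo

Winik: start from *gupolodu.
  rule 1 (vowel merger): gupolodu → gopolodo
  rule 2 (unconditioned shift): gopolodo → yopolodo
  rule 3 (unconditioned shift): yopolodo → yopolozo
  rule 4 (intervocalic voicing): yopolozo → yobolozo
  rule 5: no change — yobolozo
  ⇒ Winik yobolozo
Only 'yobolozo' matches the regular Winik development of *gupolodu.

yobolozo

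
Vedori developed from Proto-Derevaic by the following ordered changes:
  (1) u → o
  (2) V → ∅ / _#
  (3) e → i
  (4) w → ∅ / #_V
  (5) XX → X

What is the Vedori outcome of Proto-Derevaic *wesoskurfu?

isoskorf

Vedori: *wesoskurfu > wesoskorfo > wesoskorf > wisoskorf > isoskorf  (by vowel merger, apocope, vowel merger, glide loss)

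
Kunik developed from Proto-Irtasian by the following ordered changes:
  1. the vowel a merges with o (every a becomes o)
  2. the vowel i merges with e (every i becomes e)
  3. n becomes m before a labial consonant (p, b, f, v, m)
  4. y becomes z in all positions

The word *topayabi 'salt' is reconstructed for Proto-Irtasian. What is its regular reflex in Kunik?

topozobe

Kunik: *topayabi > topoyobi > topoyobe > topozobe  (by vowel merger, vowel merger, unconditioned shift)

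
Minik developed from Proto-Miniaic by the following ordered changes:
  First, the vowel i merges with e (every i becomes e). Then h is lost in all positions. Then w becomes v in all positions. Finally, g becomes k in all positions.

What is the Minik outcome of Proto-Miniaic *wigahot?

Minik: *wigahot > wegahot > wegaot > vegaot > vekaot  (by vowel merger, h-loss, unconditioned shift, unconditioned shift)

vekaot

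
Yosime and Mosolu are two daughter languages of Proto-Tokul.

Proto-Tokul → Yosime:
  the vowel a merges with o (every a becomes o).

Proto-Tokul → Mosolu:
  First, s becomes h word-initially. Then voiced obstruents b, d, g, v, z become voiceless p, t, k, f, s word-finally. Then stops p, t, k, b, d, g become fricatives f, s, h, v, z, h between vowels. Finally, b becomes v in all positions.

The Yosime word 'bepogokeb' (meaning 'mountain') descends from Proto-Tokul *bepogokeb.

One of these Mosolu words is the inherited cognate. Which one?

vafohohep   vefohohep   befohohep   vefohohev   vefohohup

Mosolu: *bepogokeb > bepogokep > befohohep > vefohohep  (by final devoicing, intervocalic lenition, unconditioned shift)

vefohohep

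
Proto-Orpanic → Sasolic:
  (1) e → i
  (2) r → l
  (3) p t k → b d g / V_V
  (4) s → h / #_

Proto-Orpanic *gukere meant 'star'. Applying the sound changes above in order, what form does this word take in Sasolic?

Sasolic: start from *gukere.
  rule 1 (vowel merger): gukere → gukiri
  rule 2 (unconditioned shift): gukiri → gukili
  rule 3 (intervocalic voicing): gukili → gugili
  rule 4: no change — gugili
  ⇒ Sasolic gugili

gugili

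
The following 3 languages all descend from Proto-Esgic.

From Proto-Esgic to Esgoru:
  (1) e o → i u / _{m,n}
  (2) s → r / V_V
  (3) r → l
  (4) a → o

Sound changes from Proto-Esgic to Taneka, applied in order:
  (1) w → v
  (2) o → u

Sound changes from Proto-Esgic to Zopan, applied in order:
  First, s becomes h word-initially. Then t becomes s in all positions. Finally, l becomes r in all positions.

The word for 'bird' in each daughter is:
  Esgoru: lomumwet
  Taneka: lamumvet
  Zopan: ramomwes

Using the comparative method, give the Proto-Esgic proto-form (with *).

Position 8: Esgoru has t, Taneka has t, Zopan has s. Esgoru preserves t here (none of its changes turn any other segment into t), so the proto-segment is *t.
Position 1: Esgoru has l, Taneka has l, Zopan has r. Taneka preserves l here (none of its changes turn any other segment into l), so the proto-segment is *l.
Position 6: Esgoru has w, Taneka has v, Zopan has w. Esgoru preserves w here (none of its changes turn any other segment into w), so the proto-segment is *w.
Continuing position by position gives *lamomwet; check it forward:
Esgoru: *lamomwet
  lamomwet → lamumwet   [pre-nasal raising]
  lamumwet (rule 2 does not apply)
  lamumwet (rule 3 does not apply)
  lamumwet → lomumwet   [vowel merger]
  giving Esgoru lomumwet.
Taneka: *lamomwet > lamomvet > lamumvet  (by unconditioned shift, vowel merger)
Zopan: *lamomwet
  lamomwet (rule 1 does not apply)
  lamomwet → lamomwes   [unconditioned shift]
  lamomwes → ramomwes   [unconditioned shift]
  giving Zopan ramomwes.
Only *lamomwet yields all of Esgoru lomumwet, Taneka lamumvet, Zopan ramomwes.

*lamomwet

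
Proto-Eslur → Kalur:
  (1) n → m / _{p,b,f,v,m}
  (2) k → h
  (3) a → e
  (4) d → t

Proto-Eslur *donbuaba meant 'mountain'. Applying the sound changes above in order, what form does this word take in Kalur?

tombuebe

Kalur: *donbuaba
  donbuaba → dombuaba   [nasal place assimilation]
  dombuaba (rule 2 does not apply)
  dombuaba → dombuebe   [vowel merger]
  dombuebe → tombuebe   [unconditioned shift]
  giving Kalur tombuebe.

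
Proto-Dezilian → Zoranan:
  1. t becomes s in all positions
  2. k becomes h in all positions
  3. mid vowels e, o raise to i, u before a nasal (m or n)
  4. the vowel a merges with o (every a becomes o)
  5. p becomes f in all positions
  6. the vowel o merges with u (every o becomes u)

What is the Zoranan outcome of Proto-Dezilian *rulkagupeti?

Zoranan: *rulkagupeti > rulkagupesi > rulhagupesi > rulhogupesi > rulhogufesi > rulhugufesi  (by unconditioned shift, unconditioned shift, vowel merger, unconditioned shift, vowel merger)

rulhugufesi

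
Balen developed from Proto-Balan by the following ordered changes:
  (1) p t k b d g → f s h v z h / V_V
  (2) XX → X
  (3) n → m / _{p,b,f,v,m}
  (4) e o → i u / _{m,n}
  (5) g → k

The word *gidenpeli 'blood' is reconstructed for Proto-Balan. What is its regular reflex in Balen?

kizimpeli

Balen: *gidenpeli > gizenpeli > gizempeli > gizimpeli > kizimpeli  (by intervocalic lenition, nasal place assimilation, pre-nasal raising, unconditioned shift)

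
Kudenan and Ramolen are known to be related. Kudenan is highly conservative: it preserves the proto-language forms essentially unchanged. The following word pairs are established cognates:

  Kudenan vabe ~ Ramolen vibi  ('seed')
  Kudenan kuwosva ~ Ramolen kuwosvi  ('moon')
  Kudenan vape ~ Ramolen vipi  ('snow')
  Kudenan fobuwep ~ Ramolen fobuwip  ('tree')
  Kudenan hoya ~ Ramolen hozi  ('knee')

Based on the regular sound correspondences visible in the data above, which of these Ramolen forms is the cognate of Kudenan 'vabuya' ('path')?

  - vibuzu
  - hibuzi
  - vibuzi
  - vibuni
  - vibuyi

vibuzi

vabe ~ vibi — Kudenan a corresponds to Ramolen i after a consonant, before a labial obstruent.
hoya ~ hozi — Kudenan y corresponds to Ramolen z between vowels (before a back vowel).
kuwosva ~ kuwosvi, hoya ~ hozi — Kudenan a corresponds to Ramolen i word-finally.
Applying these to Kudenan 'vabuya':
  vabuya → vibuya   (a→i after a consonant, before a labial obstruent)
  vibuya → vibuza   (y→z between vowels (before a back vowel))
  vibuza → vibuzi   (a→i word-finally)
So the Ramolen cognate is 'vibuzi'.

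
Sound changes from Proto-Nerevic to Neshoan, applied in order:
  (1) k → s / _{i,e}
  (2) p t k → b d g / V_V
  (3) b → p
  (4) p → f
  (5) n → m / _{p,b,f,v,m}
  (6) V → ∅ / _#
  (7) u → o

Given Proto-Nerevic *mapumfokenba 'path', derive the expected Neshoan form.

mafomfosemf

Neshoan: *mapumfokenba
  mapumfokenba → mapumfosenba   [palatalisation]
  mapumfosenba → mabumfosenba   [intervocalic voicing]
  mabumfosenba → mapumfosenpa   [unconditioned shift]
  mapumfosenpa → mafumfosenfa   [unconditioned shift]
  mafumfosenfa → mafumfosemfa   [nasal place assimilation]
  mafumfosemfa → mafumfosemf   [apocope]
  mafumfosemf → mafomfosemf   [vowel merger]
  giving Neshoan mafomfosemf.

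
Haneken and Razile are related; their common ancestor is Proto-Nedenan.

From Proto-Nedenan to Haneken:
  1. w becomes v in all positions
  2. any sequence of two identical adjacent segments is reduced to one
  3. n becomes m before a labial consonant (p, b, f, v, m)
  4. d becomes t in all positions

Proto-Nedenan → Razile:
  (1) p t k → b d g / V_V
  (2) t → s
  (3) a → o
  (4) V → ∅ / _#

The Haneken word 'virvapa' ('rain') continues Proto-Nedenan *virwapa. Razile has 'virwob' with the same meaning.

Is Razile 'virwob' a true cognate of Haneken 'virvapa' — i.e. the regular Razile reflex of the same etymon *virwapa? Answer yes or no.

Derive the expected Razile reflex of *virwapa:
Razile: *virwapa > virwaba > virwobo > virwob  (by intervocalic voicing, vowel merger, apocope)
Razile 'virwob' matches the regular reflex exactly, so the pair is cognate.

yes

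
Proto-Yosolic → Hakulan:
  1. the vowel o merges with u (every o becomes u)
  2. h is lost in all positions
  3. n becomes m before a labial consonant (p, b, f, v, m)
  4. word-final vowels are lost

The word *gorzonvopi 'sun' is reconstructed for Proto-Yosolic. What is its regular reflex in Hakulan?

Hakulan: start from *gorzonvopi.
  rule 1 (vowel merger): gorzonvopi → gurzunvupi
  rule 2: no change — gurzunvupi
  rule 3 (nasal place assimilation): gurzunvupi → gurzumvupi
  rule 4 (apocope): gurzumvupi → gurzumvup
  ⇒ Hakulan gurzumvup

gurzumvup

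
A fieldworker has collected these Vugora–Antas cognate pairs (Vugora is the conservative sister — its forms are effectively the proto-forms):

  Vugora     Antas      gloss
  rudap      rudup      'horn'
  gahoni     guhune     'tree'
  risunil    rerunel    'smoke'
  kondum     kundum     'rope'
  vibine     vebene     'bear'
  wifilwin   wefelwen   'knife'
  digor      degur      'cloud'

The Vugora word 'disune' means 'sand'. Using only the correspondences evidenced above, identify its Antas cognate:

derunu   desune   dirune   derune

risunil ~ rerunel, wifilwin ~ wefelwen — Vugora i corresponds to Antas e after a consonant, before a consonant other than r, m, n, p, b, f, v.
risunil ~ rerunel — Vugora s corresponds to Antas r between vowels (before a back vowel).
Applying these to Vugora 'disune':
  disune → desune   (i→e after a consonant, before a consonant other than r, m, n, p, b, f, v)
  desune → derune   (s→r between vowels (before a back vowel))
So the Antas cognate is 'derune'.

derune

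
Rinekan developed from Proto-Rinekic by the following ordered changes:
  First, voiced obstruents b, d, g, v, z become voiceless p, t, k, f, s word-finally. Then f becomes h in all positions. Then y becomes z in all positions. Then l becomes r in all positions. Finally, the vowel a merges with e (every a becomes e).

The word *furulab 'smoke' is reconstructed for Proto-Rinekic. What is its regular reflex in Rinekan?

Rinekan: start from *furulab.
  rule 1 (final devoicing): furulab → furulap
  rule 2 (unconditioned shift): furulap → hurulap
  rule 3: no change — hurulap
  rule 4 (unconditioned shift): hurulap → hururap
  rule 5 (vowel merger): hururap → hururep
  ⇒ Rinekan hururep

hururep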